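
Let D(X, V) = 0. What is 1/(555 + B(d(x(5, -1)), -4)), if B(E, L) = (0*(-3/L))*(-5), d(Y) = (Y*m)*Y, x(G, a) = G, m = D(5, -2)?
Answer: 1/555 ≈ 0.0018018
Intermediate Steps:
m = 0
d(Y) = 0 (d(Y) = (Y*0)*Y = 0*Y = 0)
B(E, L) = 0 (B(E, L) = 0*(-5) = 0)
1/(555 + B(d(x(5, -1)), -4)) = 1/(555 + 0) = 1/555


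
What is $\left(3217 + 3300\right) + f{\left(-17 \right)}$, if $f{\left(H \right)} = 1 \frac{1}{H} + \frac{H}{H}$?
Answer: $\frac{110805}{17} \approx 6517.9$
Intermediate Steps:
$f{\left(H \right)} = 1 + \frac{1}{H}$ ($f{\left(H \right)} = \frac{1}{H} + 1 = 1 + \frac{1}{H}$)
$\left(3217 + 3300\right) + f{\left(-17 \right)} = \left(3217 + 3300\right) + \frac{1 - 17}{-17} = 6517 - - \frac{16}{17} = 6517 + \frac{16}{17} = \frac{110805}{17}$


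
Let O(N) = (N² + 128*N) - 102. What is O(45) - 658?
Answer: 7025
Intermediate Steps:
O(N) = -102 + N² + 128*N
O(45) - 658 = (-102 + 45² + 128*45) - 658 = (-102 + 2025 + 5760) - 658 = 7683 - 658 = 7025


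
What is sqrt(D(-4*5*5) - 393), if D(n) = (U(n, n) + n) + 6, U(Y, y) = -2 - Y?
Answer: I*sqrt(389) ≈ 19.723*I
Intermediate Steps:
D(n) = 4 (D(n) = ((-2 - n) + n) + 6 = -2 + 6 = 4)
sqrt(D(-4*5*5) - 393) = sqrt(4 - 393) = sqrt(-389) = I*sqrt(389)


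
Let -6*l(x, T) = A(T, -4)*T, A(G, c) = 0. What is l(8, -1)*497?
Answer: 0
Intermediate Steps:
l(x, T) = 0 (l(x, T) = -0*T = -⅙*0 = 0)
l(8, -1)*497 = 0*497 = 0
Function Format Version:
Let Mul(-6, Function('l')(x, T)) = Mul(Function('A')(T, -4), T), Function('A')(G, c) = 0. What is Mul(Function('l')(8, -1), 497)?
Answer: 0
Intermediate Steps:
Function('l')(x, T) = 0 (Function('l')(x, T) = Mul(Rational(-1, 6), Mul(0, T)) = Mul(Rational(-1, 6), 0) = 0)
Mul(Function('l')(8, -1), 497) = Mul(0, 497) = 0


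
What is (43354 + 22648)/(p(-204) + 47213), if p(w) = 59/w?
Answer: 13464408/9631393 ≈ 1.3980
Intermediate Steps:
(43354 + 22648)/(p(-204) + 47213) = (43354 + 22648)/(59/(-204) + 47213) = 66002/(59*(-1/204) + 47213) = 66002/(-59/204 + 47213) = 66002/(9631393/204) = 66002*(204/9631393) = 13464408/9631393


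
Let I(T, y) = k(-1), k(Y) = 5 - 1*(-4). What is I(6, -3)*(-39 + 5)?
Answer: -306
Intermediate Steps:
k(Y) = 9 (k(Y) = 5 + 4 = 9)
I(T, y) = 9
I(6, -3)*(-39 + 5) = 9*(-39 + 5) = 9*(-34) = -306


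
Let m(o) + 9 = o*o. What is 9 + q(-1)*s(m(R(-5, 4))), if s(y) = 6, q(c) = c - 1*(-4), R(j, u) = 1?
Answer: 27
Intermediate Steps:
q(c) = 4 + c (q(c) = c + 4 = 4 + c)
m(o) = -9 + o**2 (m(o) = -9 + o*o = -9 + o**2)
9 + q(-1)*s(m(R(-5, 4))) = 9 + (4 - 1)*6 = 9 + 3*6 = 9 + 18 = 27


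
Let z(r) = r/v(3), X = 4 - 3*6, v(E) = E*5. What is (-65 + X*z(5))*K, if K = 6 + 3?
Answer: -627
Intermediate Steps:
v(E) = 5*E
X = -14 (X = 4 - 18 = -14)
K = 9
z(r) = r/15 (z(r) = r/((5*3)) = r/15)
(-65 + X*z(5))*K = (-65 - 14*5/15)*9 = (-65 - 14*1/3)*9 = (-65 - 14/3)*9 = -209/3*9 = -627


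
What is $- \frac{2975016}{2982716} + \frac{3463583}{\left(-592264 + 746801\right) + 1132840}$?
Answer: $\frac{147748119509}{87269999453} \approx 1.693$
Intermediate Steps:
$- \frac{2975016}{2982716} + \frac{3463583}{\left(-592264 + 746801\right) + 1132840} = \left(-2975016\right) \frac{1}{2982716} + \frac{3463583}{154537 + 1132840} = - \frac{67614}{67789} + \frac{3463583}{1287377} = \frac{147748119509}{87269999453}$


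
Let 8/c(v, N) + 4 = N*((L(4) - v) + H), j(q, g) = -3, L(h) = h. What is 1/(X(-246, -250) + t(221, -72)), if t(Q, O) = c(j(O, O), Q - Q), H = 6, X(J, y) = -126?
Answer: -1/128 ≈ -0.0078125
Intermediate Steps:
c(v, N) = 8/(-4 + N*(10 - v)) (c(v, N) = 8/(-4 + N*((4 - v) + 6)) = 8/(-4 + N*(10 - v)))
t(Q, O) = -2 (t(Q, O) = -8/(4 - 10*(Q - Q) + (Q - Q)*(-3)) = -8/(4 - 10*0 + 0*(-3)) = -8/(4 + 0 + 0) = -8/4 = -8*1/4 = -2)
1/(X(-246, -250) + t(221, -72)) = 1/(-126 - 2) = 1/(-128) = -1/128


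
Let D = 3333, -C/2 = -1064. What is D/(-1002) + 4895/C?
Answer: -364639/355376 ≈ -1.0261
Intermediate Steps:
C = 2128 (C = -2*(-1064) = 2128)
D/(-1002) + 4895/C = 3333/(-1002) + 4895/2128 = 3333*(-1/1002) + 4895*(1/2128) = -1111/334 + 4895/2128 = -364639/355376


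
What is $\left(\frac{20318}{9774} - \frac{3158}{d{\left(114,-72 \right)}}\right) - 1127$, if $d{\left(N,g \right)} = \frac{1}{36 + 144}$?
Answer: $- \frac{2783463770}{4887} \approx -5.6957 \cdot 10^{5}$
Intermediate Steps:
$d{\left(N,g \right)} = \frac{1}{180}$
$\left(\frac{20318}{9774} - \frac{3158}{d{\left(114,-72 \right)}}\right) - 1127 = \left(\frac{20318}{9774} - 3158 \frac{1}{\frac{1}{180}}\right) - 1127 = \left(20318 \cdot \frac{1}{9774} - 568440\right) - 1127 = \left(\frac{10159}{4887} - 568440\right) - 1127 = - \frac{2777956121}{4887} - 1127 = - \frac{2783463770}{4887}$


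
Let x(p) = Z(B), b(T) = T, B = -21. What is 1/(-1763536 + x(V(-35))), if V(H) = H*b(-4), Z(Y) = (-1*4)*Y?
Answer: -1/1763452 ≈ -5.6707e-7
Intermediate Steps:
Z(Y) = -4*Y
V(H) = -4*H (V(H) = H*(-4) = -4*H)
x(p) = 84 (x(p) = -4*(-21) = 84)
1/(-1763536 + x(V(-35))) = 1/(-1763536 + 84) = 1/(-1763452) = -1/1763452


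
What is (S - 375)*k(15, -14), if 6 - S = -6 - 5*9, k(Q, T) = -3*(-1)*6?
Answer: -5724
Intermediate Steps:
k(Q, T) = 18 (k(Q, T) = 3*6 = 18)
S = 57 (S = 6 - (-6 - 5*9) = 6 - (-6 - 45) = 6 - 1*(-51) = 6 + 51 = 57)
(S - 375)*k(15, -14) = (57 - 375)*18 = -318*18 = -5724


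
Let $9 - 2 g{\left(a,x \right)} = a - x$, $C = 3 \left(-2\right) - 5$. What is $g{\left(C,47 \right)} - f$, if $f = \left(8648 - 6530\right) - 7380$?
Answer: $\frac{10591}{2} \approx 5295.5$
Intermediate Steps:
$f = -5262$ ($f = 2118 - 7380 = -5262$)
$C = -11$ ($C = -6 - 5 = -11$)
$g{\left(a,x \right)} = \frac{9}{2} + \frac{x}{2} - \frac{a}{2}$ ($g{\left(a,x \right)} = \frac{9}{2} - \frac{a - x}{2} = \frac{9}{2} - \left(\frac{a}{2} - \frac{x}{2}\right) = \frac{9}{2} + \frac{x}{2} - \frac{a}{2}$)
$g{\left(C,47 \right)} - f = \left(\frac{9}{2} + \frac{1}{2} \cdot 47 - - \frac{11}{2}\right) - -5262 = \left(\frac{9}{2} + \frac{47}{2} + \frac{11}{2}\right) + 5262 = \frac{67}{2} + 5262 = \frac{10591}{2}$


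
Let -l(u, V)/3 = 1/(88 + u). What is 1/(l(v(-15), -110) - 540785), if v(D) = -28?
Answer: -20/10815701 ≈ -1.8492e-6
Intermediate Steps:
l(u, V) = -3/(88 + u)
1/(l(v(-15), -110) - 540785) = 1/(-3/(88 - 28) - 540785) = 1/(-3/60 - 540785) = 1/(-3*1/60 - 540785) = 1/(-1/20 - 540785) = 1/(-10815701/20) = -20/10815701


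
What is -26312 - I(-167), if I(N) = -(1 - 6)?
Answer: -26317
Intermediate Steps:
I(N) = 5 (I(N) = -1*(-5) = 5)
-26312 - I(-167) = -26312 - 1*5 = -26312 - 5 = -26317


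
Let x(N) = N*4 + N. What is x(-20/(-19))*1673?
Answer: 167300/19 ≈ 8805.3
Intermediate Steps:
x(N) = 5*N (x(N) = 4*N + N = 5*N)
x(-20/(-19))*1673 = (5*(-20/(-19)))*1673 = (5*(-20*(-1/19)))*1673 = (5*(20/19))*1673 = (100/19)*1673 = 167300/19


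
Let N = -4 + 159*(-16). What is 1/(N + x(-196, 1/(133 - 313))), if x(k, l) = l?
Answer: -180/458641 ≈ -0.00039246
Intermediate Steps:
N = -2548 (N = -4 - 2544 = -2548)
1/(N + x(-196, 1/(133 - 313))) = 1/(-2548 + 1/(133 - 313)) = 1/(-2548 + 1/(-180)) = 1/(-2548 - 1/180) = 1/(-458641/180) = -180/458641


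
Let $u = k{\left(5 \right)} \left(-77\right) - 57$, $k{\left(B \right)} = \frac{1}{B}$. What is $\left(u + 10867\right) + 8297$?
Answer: $\frac{95458}{5} \approx 19092.0$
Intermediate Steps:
$u = - \frac{362}{5}$ ($u = \frac{1}{5} \left(-77\right) - 57 = - \frac{77}{5} - 57 = - \frac{362}{5} \approx -72.4$)
$\left(u + 10867\right) + 8297 = \left(- \frac{362}{5} + 10867\right) + 8297 = \frac{53973}{5} + 8297 = \frac{95458}{5}$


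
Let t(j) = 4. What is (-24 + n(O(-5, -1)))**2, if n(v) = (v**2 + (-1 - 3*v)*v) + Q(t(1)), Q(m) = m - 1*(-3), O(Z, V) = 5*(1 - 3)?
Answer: 42849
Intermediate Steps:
O(Z, V) = -10 (O(Z, V) = 5*(-2) = -10)
Q(m) = 3 + m (Q(m) = m + 3 = 3 + m)
n(v) = 7 + v**2 + v*(-1 - 3*v) (n(v) = (v**2 + (-1 - 3*v)*v) + (3 + 4) = (v**2 + v*(-1 - 3*v)) + 7 = 7 + v**2 + v*(-1 - 3*v))
(-24 + n(O(-5, -1)))**2 = (-24 + (7 - 1*(-10) - 2*(-10)**2))**2 = (-24 + (7 + 10 - 2*100))**2 = (-24 + (7 + 10 - 200))**2 = (-24 - 183)**2 = (-207)**2 = 42849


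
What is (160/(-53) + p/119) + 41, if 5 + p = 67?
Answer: 242833/6307 ≈ 38.502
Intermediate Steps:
p = 62 (p = -5 + 67 = 62)
(160/(-53) + p/119) + 41 = (160/(-53) + 62/119) + 41 = (160*(-1/53) + 62*(1/119)) + 41 = (-160/53 + 62/119) + 41 = -15754/6307 + 41 = 242833/6307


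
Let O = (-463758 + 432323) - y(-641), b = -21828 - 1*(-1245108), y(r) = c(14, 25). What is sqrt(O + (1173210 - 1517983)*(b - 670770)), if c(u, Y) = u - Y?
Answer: I*sqrt(190490561654) ≈ 4.3645e+5*I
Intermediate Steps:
y(r) = -11 (y(r) = 14 - 1*25 = 14 - 25 = -11)
b = 1223280 (b = -21828 + 1245108 = 1223280)
O = -31424 (O = (-463758 + 432323) - 1*(-11) = -31435 + 11 = -31424)
sqrt(O + (1173210 - 1517983)*(b - 670770)) = sqrt(-31424 + (1173210 - 1517983)*(1223280 - 670770)) = sqrt(-31424 - 344773*552510) = sqrt(-31424 - 190490530230) = sqrt(-190490561654) = I*sqrt(190490561654)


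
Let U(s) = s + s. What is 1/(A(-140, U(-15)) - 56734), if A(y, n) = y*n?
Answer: -1/52534 ≈ -1.9035e-5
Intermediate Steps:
U(s) = 2*s
A(y, n) = n*y
1/(A(-140, U(-15)) - 56734) = 1/((2*(-15))*(-140) - 56734) = 1/(-30*(-140) - 56734) = 1/(4200 - 56734) = 1/(-52534) = -1/52534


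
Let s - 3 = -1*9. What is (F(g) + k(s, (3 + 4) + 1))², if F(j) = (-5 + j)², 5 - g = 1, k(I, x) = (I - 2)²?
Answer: 4225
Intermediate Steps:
s = -6 (s = 3 - 1*9 = 3 - 9 = -6)
k(I, x) = (-2 + I)²
g = 4 (g = 5 - 1*1 = 5 - 1 = 4)
(F(g) + k(s, (3 + 4) + 1))² = ((-5 + 4)² + (-2 - 6)²)² = ((-1)² + (-8)²)² = (1 + 64)² = 65² = 4225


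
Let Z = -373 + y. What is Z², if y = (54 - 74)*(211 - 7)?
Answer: 19829209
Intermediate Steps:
y = -4080 (y = -20*204 = -4080)
Z = -4453 (Z = -373 - 4080 = -4453)
Z² = (-4453)² = 19829209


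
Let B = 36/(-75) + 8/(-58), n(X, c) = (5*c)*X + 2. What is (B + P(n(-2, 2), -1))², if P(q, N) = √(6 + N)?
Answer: 2828829/525625 - 896*√5/725 ≈ 2.6184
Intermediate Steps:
n(X, c) = 2 + 5*X*c (n(X, c) = 5*X*c + 2 = 2 + 5*X*c)
B = -448/725 (B = 36*(-1/75) + 8*(-1/58) = -12/25 - 4/29 = -448/725 ≈ -0.61793)
(B + P(n(-2, 2), -1))² = (-448/725 + √(6 - 1))² = (-448/725 + √5)²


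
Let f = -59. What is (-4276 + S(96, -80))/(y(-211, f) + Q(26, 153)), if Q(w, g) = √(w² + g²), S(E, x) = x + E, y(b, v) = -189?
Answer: 201285/2909 + 1065*√24085/2909 ≈ 126.01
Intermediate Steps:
S(E, x) = E + x
Q(w, g) = √(g² + w²)
(-4276 + S(96, -80))/(y(-211, f) + Q(26, 153)) = (-4276 + (96 - 80))/(-189 + √(153² + 26²)) = (-4276 + 16)/(-189 + √(23409 + 676)) = -4260/(-189 + √24085)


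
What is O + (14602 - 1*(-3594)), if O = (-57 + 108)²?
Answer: 20797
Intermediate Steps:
O = 2601 (O = 51² = 2601)
O + (14602 - 1*(-3594)) = 2601 + (14602 - 1*(-3594)) = 2601 + (14602 + 3594) = 2601 + 18196 = 20797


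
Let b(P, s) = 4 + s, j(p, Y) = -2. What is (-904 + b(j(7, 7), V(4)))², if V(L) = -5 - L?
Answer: 826281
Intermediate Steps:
(-904 + b(j(7, 7), V(4)))² = (-904 + (4 + (-5 - 1*4)))² = (-904 + (4 + (-5 - 4)))² = (-904 + (4 - 9))² = (-904 - 5)² = (-909)² = 826281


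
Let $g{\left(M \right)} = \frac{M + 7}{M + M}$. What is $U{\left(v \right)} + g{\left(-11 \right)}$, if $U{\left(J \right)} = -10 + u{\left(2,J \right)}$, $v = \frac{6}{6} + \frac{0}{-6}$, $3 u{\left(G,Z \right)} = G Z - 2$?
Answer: $- \frac{108}{11} \approx -9.8182$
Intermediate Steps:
$u{\left(G,Z \right)} = - \frac{2}{3} + \frac{G Z}{3}$ ($u{\left(G,Z \right)} = \frac{G Z - 2}{3} = \frac{-2 + G Z}{3} = - \frac{2}{3} + \frac{G Z}{3}$)
$g{\left(M \right)} = \frac{7 + M}{2 M}$
$v = 1$ ($v = 6 \cdot \frac{1}{6} + 0 \left(- \frac{1}{6}\right) = 1 + 0 = 1$)
$U{\left(J \right)} = - \frac{32}{3} + \frac{2 J}{3}$ ($U{\left(J \right)} = -10 + \left(- \frac{2}{3} + \frac{1}{3} \cdot 2 J\right) = -10 + \left(- \frac{2}{3} + \frac{2 J}{3}\right) = - \frac{32}{3} + \frac{2 J}{3}$)
$U{\left(v \right)} + g{\left(-11 \right)} = \left(- \frac{32}{3} + \frac{2}{3} \cdot 1\right) + \frac{7 - 11}{2 \left(-11\right)} = \left(- \frac{32}{3} + \frac{2}{3}\right) + \frac{1}{2} \left(- \frac{1}{11}\right) \left(-4\right) = -10 + \frac{2}{11} = - \frac{108}{11}$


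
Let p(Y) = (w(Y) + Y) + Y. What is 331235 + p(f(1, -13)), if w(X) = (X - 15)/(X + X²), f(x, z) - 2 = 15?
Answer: 50684158/153 ≈ 3.3127e+5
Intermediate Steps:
f(x, z) = 17 (f(x, z) = 2 + 15 = 17)
w(X) = (-15 + X)/(X + X²)
p(Y) = 2*Y + (-15 + Y)/(Y*(1 + Y)) (p(Y) = ((-15 + Y)/(Y*(1 + Y)) + Y) + Y = (Y + (-15 + Y)/(Y*(1 + Y))) + Y = 2*Y + (-15 + Y)/(Y*(1 + Y)))
331235 + p(f(1, -13)) = 331235 + (-15 + 17 + 2*17²*(1 + 17))/(17*(1 + 17)) = 331235 + (1/17)*(-15 + 17 + 2*289*18)/18 = 331235 + (1/17)*(1/18)*(-15 + 17 + 10404) = 331235 + (1/17)*(1/18)*10406 = 331235 + 5203/153 = 50684158/153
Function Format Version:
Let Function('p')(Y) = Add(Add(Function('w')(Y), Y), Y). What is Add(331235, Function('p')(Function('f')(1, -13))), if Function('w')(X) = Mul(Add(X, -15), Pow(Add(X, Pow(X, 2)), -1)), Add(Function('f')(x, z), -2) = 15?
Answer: Rational(50684158, 153) ≈ 3.3127e+5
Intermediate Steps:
Function('f')(x, z) = 17 (Function('f')(x, z) = Add(2, 15) = 17)
Function('w')(X) = Mul(Pow(Add(X, Pow(X, 2)), -1), Add(-15, X)) (Function('w')(X) = Mul(Add(-15, X), Pow(Add(X, Pow(X, 2)), -1)) = Mul(Pow(Add(X, Pow(X, 2)), -1), Add(-15, X)))
Function('p')(Y) = Add(Mul(2, Y), Mul(Pow(Y, -1), Pow(Add(1, Y), -1), Add(-15, Y))) (Function('p')(Y) = Add(Add(Mul(Pow(Y, -1), Pow(Add(1, Y), -1), Add(-15, Y)), Y), Y) = Add(Add(Y, Mul(Pow(Y, -1), Pow(Add(1, Y), -1), Add(-15, Y))), Y) = Add(Mul(2, Y), Mul(Pow(Y, -1), Pow(Add(1, Y), -1), Add(-15, Y))))
Add(331235, Function('p')(Function('f')(1, -13))) = Add(331235, Mul(Pow(17, -1), Pow(Add(1, 17), -1), Add(-15, 17, Mul(2, Pow(17, 2), Add(1, 17))))) = Add(331235, Mul(Rational(1, 17), Pow(18, -1), Add(-15, 17, Mul(2, 289, 18)))) = Add(331235, Mul(Rational(1, 17), Rational(1, 18), Add(-15, 17, 10404))) = Add(331235, Mul(Rational(1, 17), Rational(1, 18), 10406)) = Add(331235, Rational(5203, 153)) = Rational(50684158, 153)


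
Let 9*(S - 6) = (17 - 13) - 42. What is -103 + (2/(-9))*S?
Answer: -8375/81 ≈ -103.40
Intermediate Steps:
S = 16/9 (S = 6 + ((17 - 13) - 42)/9 = 6 + (4 - 42)/9 = 6 + (1/9)*(-38) = 6 - 38/9 = 16/9 ≈ 1.7778)
-103 + (2/(-9))*S = -103 + (2/(-9))*(16/9) = -103 + (2*(-1/9))*(16/9) = -103 - 2/9*16/9 = -103 - 32/81 = -8375/81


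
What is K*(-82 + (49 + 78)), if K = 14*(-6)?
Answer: -3780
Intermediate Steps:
K = -84
K*(-82 + (49 + 78)) = -84*(-82 + (49 + 78)) = -84*(-82 + 127) = -84*45 = -3780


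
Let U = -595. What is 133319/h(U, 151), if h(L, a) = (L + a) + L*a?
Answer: -133319/90289 ≈ -1.4766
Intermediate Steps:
h(L, a) = L + a + L*a
133319/h(U, 151) = 133319/(-595 + 151 - 595*151) = 133319/(-595 + 151 - 89845) = 133319/(-90289) = 133319*(-1/90289) = -133319/90289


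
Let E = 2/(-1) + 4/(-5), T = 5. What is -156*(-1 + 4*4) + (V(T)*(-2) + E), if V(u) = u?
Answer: -11764/5 ≈ -2352.8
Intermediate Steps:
E = -14/5 (E = 2*(-1) + 4*(-⅕) = -2 - ⅘ = -14/5 ≈ -2.8000)
-156*(-1 + 4*4) + (V(T)*(-2) + E) = -156*(-1 + 4*4) + (5*(-2) - 14/5) = -156*(-1 + 16) + (-10 - 14/5) = -156*15 - 64/5 = -2340 - 64/5 = -11764/5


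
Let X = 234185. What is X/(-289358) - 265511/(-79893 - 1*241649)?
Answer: 2562783/156108641 ≈ 0.016417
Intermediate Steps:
X/(-289358) - 265511/(-79893 - 1*241649) = 234185/(-289358) - 265511/(-79893 - 1*241649) = 234185*(-1/289358) - 265511/(-79893 - 241649) = -234185/289358 - 265511/(-321542) = -234185/289358 - 265511*(-1/321542) = -234185/289358 + 265511/321542 = 2562783/156108641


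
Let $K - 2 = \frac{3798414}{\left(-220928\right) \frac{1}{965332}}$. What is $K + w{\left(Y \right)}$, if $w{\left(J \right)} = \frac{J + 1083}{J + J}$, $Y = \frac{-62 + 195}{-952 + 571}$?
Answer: $- \frac{3208688645573}{193312} \approx -1.6598 \cdot 10^{7}$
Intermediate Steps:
$Y = - \frac{133}{381}$ ($Y = \frac{133}{-381} = 133 \left(- \frac{1}{381}\right) = - \frac{133}{381} \approx -0.34908$)
$K = - \frac{458341267699}{27616}$ ($K = 2 + \frac{3798414}{\left(-220928\right) \frac{1}{965332}} = 2 + \frac{3798414}{- \frac{55232}{241333}} = 2 + 3798414 \left(- \frac{241333}{55232}\right) = 2 - \frac{458341322931}{27616} = - \frac{458341267699}{27616} \approx -1.6597 \cdot 10^{7}$)
$w{\left(J \right)} = \frac{1083 + J}{2 J}$
$K + w{\left(Y \right)} = - \frac{458341267699}{27616} + \frac{1083 - \frac{133}{381}}{2 \left(- \frac{133}{381}\right)} = - \frac{458341267699}{27616} + \frac{1}{2} \left(- \frac{381}{133}\right) \frac{412490}{381} = - \frac{458341267699}{27616} - \frac{10855}{7} = - \frac{3208688645573}{193312}$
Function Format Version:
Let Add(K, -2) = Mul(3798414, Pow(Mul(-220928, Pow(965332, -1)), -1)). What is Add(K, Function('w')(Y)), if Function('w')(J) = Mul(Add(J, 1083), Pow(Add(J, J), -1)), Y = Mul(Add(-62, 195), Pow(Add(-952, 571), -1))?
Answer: Rational(-3208688645573, 193312) ≈ -1.6598e+7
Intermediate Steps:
Y = Rational(-133, 381) (Y = Mul(133, Pow(-381, -1)) = Mul(133, Rational(-1, 381)) = Rational(-133, 381) ≈ -0.34908)
K = Rational(-458341267699, 27616) (K = Add(2, Mul(3798414, Pow(Mul(-220928, Pow(965332, -1)), -1))) = Add(2, Mul(3798414, Pow(Mul(-220928, Rational(1, 965332)), -1))) = Add(2, Mul(3798414, Pow(Rational(-55232, 241333), -1))) = Add(2, Mul(3798414, Rational(-241333, 55232))) = Add(2, Rational(-458341322931, 27616)) = Rational(-458341267699, 27616) ≈ -1.6597e+7)
Function('w')(J) = Mul(Rational(1, 2), Pow(J, -1), Add(1083, J)) (Function('w')(J) = Mul(Add(1083, J), Pow(Mul(2, J), -1)) = Mul(Add(1083, J), Mul(Rational(1, 2), Pow(J, -1))) = Mul(Rational(1, 2), Pow(J, -1), Add(1083, J)))
Add(K, Function('w')(Y)) = Add(Rational(-458341267699, 27616), Mul(Rational(1, 2), Pow(Rational(-133, 381), -1), Add(1083, Rational(-133, 381)))) = Add(Rational(-458341267699, 27616), Mul(Rational(1, 2), Rational(-381, 133), Rational(412490, 381))) = Add(Rational(-458341267699, 27616), Rational(-10855, 7)) = Rational(-3208688645573, 193312)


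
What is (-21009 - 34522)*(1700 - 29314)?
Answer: 1533433034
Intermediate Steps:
(-21009 - 34522)*(1700 - 29314) = -55531*(-27614) = 1533433034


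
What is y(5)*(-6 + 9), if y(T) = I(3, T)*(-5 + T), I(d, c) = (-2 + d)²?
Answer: 0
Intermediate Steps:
y(T) = -5 + T (y(T) = (-2 + 3)²*(-5 + T) = 1²*(-5 + T) = 1*(-5 + T) = -5 + T)
y(5)*(-6 + 9) = (-5 + 5)*(-6 + 9) = 0*3 = 0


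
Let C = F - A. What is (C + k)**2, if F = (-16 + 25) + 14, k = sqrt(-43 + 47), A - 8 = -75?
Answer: 8464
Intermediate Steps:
A = -67 (A = 8 - 75 = -67)
k = 2 (k = sqrt(4) = 2)
F = 23 (F = 9 + 14 = 23)
C = 90 (C = 23 - 1*(-67) = 23 + 67 = 90)
(C + k)**2 = (90 + 2)**2 = 92**2 = 8464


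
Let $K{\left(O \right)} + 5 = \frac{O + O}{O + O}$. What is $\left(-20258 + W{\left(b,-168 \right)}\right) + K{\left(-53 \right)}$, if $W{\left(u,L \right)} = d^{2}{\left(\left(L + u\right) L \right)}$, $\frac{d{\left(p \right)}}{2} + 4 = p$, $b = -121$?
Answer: $9427612954$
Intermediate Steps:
$K{\left(O \right)} = -4$ ($K{\left(O \right)} = -5 + \frac{O + O}{O + O} = -5 + \frac{2 O}{2 O} = -5 + 2 O \frac{1}{2 O} = -5 + 1 = -4$)
$d{\left(p \right)} = -8 + 2 p$
$W{\left(u,L \right)} = \left(-8 + 2 L \left(L + u\right)\right)^{2}$ ($W{\left(u,L \right)} = \left(-8 + 2 \left(L + u\right) L\right)^{2} = \left(-8 + 2 L \left(L + u\right)\right)^{2}$)
$\left(-20258 + W{\left(b,-168 \right)}\right) + K{\left(-53 \right)} = \left(-20258 + 4 \left(-4 - 168 \left(-168 - 121\right)\right)^{2}\right) - 4 = \left(-20258 + 4 \left(-4 - -48552\right)^{2}\right) - 4 = \left(-20258 + 4 \left(-4 + 48552\right)^{2}\right) - 4 = \left(-20258 + 4 \cdot 48548^{2}\right) - 4 = \left(-20258 + 4 \cdot 2356908304\right) - 4 = \left(-20258 + 9427633216\right) - 4 = 9427612958 - 4 = 9427612954$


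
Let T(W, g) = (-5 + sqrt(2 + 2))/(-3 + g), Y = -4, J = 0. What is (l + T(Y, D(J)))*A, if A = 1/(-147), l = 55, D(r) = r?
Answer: -8/21 ≈ -0.38095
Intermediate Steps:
T(W, g) = -3/(-3 + g) (T(W, g) = (-5 + sqrt(4))/(-3 + g) = (-5 + 2)/(-3 + g) = -3/(-3 + g))
A = -1/147 ≈ -0.0068027
(l + T(Y, D(J)))*A = (55 - 3/(-3 + 0))*(-1/147) = (55 - 3/(-3))*(-1/147) = (55 - 3*(-1/3))*(-1/147) = (55 + 1)*(-1/147) = 56*(-1/147) = -8/21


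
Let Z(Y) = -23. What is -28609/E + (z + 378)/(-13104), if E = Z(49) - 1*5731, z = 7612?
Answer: 3915689/897624 ≈ 4.3623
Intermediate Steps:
E = -5754 (E = -23 - 1*5731 = -23 - 5731 = -5754)
-28609/E + (z + 378)/(-13104) = -28609/(-5754) + (7612 + 378)/(-13104) = -28609*(-1/5754) + 7990*(-1/13104) = 4087/822 - 3995/6552 = 3915689/897624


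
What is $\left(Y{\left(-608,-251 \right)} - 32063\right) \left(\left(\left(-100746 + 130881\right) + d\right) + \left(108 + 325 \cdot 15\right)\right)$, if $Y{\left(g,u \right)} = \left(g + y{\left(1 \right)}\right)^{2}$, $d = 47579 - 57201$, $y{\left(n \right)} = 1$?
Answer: $8576497456$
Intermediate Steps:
$d = -9622$ ($d = 47579 - 57201 = -9622$)
$Y{\left(g,u \right)} = \left(1 + g\right)^{2}$ ($Y{\left(g,u \right)} = \left(g + 1\right)^{2} = \left(1 + g\right)^{2}$)
$\left(Y{\left(-608,-251 \right)} - 32063\right) \left(\left(\left(-100746 + 130881\right) + d\right) + \left(108 + 325 \cdot 15\right)\right) = \left(\left(1 - 608\right)^{2} - 32063\right) \left(\left(\left(-100746 + 130881\right) - 9622\right) + \left(108 + 325 \cdot 15\right)\right) = \left(\left(-607\right)^{2} - 32063\right) \left(\left(30135 - 9622\right) + \left(108 + 4875\right)\right) = \left(368449 - 32063\right) \left(20513 + 4983\right) = 336386 \cdot 25496 = 8576497456$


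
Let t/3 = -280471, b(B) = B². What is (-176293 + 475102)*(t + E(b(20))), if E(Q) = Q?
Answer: -251302253517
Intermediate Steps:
t = -841413 (t = 3*(-280471) = -841413)
(-176293 + 475102)*(t + E(b(20))) = (-176293 + 475102)*(-841413 + 20²) = 298809*(-841413 + 400) = 298809*(-841013) = -251302253517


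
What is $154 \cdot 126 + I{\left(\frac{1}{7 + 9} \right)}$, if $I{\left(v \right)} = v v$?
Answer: $\frac{4967425}{256} \approx 19404.0$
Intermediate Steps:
$I{\left(v \right)} = v^{2}$
$154 \cdot 126 + I{\left(\frac{1}{7 + 9} \right)} = 154 \cdot 126 + \left(\frac{1}{7 + 9}\right)^{2} = 19404 + \left(\frac{1}{16}\right)^{2} = 19404 + \frac{1}{256} = \frac{4967425}{256}$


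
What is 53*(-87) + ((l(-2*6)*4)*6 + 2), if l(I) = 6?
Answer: -4465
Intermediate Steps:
53*(-87) + ((l(-2*6)*4)*6 + 2) = 53*(-87) + ((6*4)*6 + 2) = -4611 + (24*6 + 2) = -4611 + (144 + 2) = -4611 + 146 = -4465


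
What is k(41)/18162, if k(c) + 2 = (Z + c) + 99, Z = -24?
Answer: 19/3027 ≈ 0.0062768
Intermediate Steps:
k(c) = 73 + c (k(c) = -2 + ((-24 + c) + 99) = -2 + (75 + c) = 73 + c)
k(41)/18162 = (73 + 41)/18162 = 114*(1/18162) = 19/3027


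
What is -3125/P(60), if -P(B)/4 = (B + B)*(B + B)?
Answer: 125/2304 ≈ 0.054253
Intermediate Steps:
P(B) = -16*B² (P(B) = -4*(B + B)*(B + B) = -4*2*B*2*B = -16*B²)
-3125/P(60) = -3125/((-16*60²)) = -3125/((-16*3600)) = -3125/(-57600) = -3125*(-1/57600) = 125/2304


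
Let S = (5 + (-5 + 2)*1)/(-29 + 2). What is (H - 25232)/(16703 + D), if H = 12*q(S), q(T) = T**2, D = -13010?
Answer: -6131360/897399 ≈ -6.8324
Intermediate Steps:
S = -2/27 (S = (5 - 3*1)/(-27) = (5 - 3)*(-1/27) = 2*(-1/27) = -2/27 ≈ -0.074074)
H = 16/243 (H = 12*(-2/27)**2 = 12*(4/729) = 16/243 ≈ 0.065844)
(H - 25232)/(16703 + D) = (16/243 - 25232)/(16703 - 13010) = -6131360/243/3693 = -6131360/243*1/3693 = -6131360/897399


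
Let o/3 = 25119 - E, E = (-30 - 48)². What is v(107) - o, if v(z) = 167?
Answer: -56938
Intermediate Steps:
E = 6084 (E = (-78)² = 6084)
o = 57105 (o = 3*(25119 - 1*6084) = 3*(25119 - 6084) = 3*19035 = 57105)
v(107) - o = 167 - 1*57105 = 167 - 57105 = -56938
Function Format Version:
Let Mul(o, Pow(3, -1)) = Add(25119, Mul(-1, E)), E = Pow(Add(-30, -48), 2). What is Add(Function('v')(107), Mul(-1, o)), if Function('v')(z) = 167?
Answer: -56938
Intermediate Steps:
E = 6084 (E = Pow(-78, 2) = 6084)
o = 57105 (o = Mul(3, Add(25119, Mul(-1, 6084))) = Mul(3, Add(25119, -6084)) = Mul(3, 19035) = 57105)
Add(Function('v')(107), Mul(-1, o)) = Add(167, Mul(-1, 57105)) = Add(167, -57105) = -56938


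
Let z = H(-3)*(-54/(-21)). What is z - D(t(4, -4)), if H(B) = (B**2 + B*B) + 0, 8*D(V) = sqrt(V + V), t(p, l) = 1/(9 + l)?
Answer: 324/7 - sqrt(10)/40 ≈ 46.207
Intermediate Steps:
D(V) = sqrt(2)*sqrt(V)/8 (D(V) = sqrt(V + V)/8 = sqrt(2*V)/8 = (sqrt(2)*sqrt(V))/8 = sqrt(2)*sqrt(V)/8)
H(B) = 2*B**2 (H(B) = (B**2 + B**2) + 0 = 2*B**2 + 0 = 2*B**2)
z = 324/7 (z = (2*(-3)**2)*(-54/(-21)) = (2*9)*(-54*(-1/21)) = 18*(18/7) = 324/7 ≈ 46.286)
z - D(t(4, -4)) = 324/7 - sqrt(2)*sqrt(1/(9 - 4))/8 = 324/7 - sqrt(2)*sqrt(1/5)/8 = 324/7 - sqrt(2)*sqrt(5)/5/8 = 324/7 - sqrt(10)/40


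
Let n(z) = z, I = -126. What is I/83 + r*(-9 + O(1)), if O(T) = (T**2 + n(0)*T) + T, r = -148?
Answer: 85862/83 ≈ 1034.5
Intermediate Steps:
O(T) = T + T**2 (O(T) = (T**2 + 0*T) + T = (T**2 + 0) + T = T**2 + T = T + T**2)
I/83 + r*(-9 + O(1)) = -126/83 - 148*(-9 + 1*(1 + 1)) = -126*1/83 - 148*(-9 + 1*2) = -126/83 - 148*(-9 + 2) = -126/83 - 148*(-7) = -126/83 + 1036 = 85862/83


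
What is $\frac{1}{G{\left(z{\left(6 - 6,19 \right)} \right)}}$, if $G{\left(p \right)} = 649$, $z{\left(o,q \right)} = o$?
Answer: $\frac{1}{649} \approx 0.0015408$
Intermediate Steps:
$\frac{1}{G{\left(z{\left(6 - 6,19 \right)} \right)}} = \frac{1}{649}$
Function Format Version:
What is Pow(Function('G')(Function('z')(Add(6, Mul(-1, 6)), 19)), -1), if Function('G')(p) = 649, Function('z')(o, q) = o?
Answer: Rational(1, 649) ≈ 0.0015408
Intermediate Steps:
Pow(Function('G')(Function('z')(Add(6, Mul(-1, 6)), 19)), -1) = Pow(649, -1) = Rational(1, 649)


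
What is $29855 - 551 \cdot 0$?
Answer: $29855$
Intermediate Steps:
$29855 - 551 \cdot 0 = 29855 - 0 = 29855 + 0 = 29855$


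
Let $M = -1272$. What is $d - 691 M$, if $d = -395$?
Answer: $878557$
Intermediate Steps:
$d - 691 M = -395 - -878952 = -395 + 878952 = 878557$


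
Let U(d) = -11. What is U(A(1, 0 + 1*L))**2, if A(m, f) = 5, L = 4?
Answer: 121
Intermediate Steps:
U(A(1, 0 + 1*L))**2 = (-11)**2 = 121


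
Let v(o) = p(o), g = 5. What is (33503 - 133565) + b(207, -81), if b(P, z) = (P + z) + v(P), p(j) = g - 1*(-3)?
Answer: -99928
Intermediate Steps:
p(j) = 8 (p(j) = 5 - 1*(-3) = 5 + 3 = 8)
v(o) = 8
b(P, z) = 8 + P + z (b(P, z) = (P + z) + 8 = 8 + P + z)
(33503 - 133565) + b(207, -81) = (33503 - 133565) + (8 + 207 - 81) = -100062 + 134 = -99928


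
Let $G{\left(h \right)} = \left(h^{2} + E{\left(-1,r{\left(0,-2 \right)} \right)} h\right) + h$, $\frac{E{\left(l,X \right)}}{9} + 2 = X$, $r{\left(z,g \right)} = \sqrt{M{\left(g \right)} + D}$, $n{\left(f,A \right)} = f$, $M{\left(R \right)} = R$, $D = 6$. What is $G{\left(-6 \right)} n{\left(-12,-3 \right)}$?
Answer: $-360$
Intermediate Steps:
$r{\left(z,g \right)} = \sqrt{6 + g}$ ($r{\left(z,g \right)} = \sqrt{g + 6} = \sqrt{6 + g}$)
$E{\left(l,X \right)} = -18 + 9 X$
$G{\left(h \right)} = h + h^{2}$ ($G{\left(h \right)} = \left(h^{2} + \left(-18 + 9 \sqrt{6 - 2}\right) h\right) + h = \left(h^{2} + \left(-18 + 9 \sqrt{4}\right) h\right) + h = \left(h^{2} + \left(-18 + 9 \cdot 2\right) h\right) + h = \left(h^{2} + \left(-18 + 18\right) h\right) + h = \left(h^{2} + 0 h\right) + h = \left(h^{2} + 0\right) + h = h^{2} + h = h + h^{2}$)
$G{\left(-6 \right)} n{\left(-12,-3 \right)} = - 6 \left(1 - 6\right) \left(-12\right) = \left(-6\right) \left(-5\right) \left(-12\right) = 30 \left(-12\right) = -360$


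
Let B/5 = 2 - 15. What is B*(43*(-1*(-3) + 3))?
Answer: -16770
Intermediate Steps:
B = -65 (B = 5*(2 - 15) = 5*(-13) = -65)
B*(43*(-1*(-3) + 3)) = -2795*(-1*(-3) + 3) = -2795*(3 + 3) = -2795*6 = -65*258 = -16770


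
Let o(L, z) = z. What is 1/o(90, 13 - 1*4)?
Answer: 1/9 ≈ 0.11111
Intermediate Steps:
1/o(90, 13 - 1*4) = 1/(13 - 1*4) = 1/(13 - 4) = 1/9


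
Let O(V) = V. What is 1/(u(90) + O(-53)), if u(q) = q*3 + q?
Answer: 1/307 ≈ 0.0032573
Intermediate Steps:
u(q) = 4*q (u(q) = 3*q + q = 4*q)
1/(u(90) + O(-53)) = 1/(4*90 - 53) = 1/(360 - 53) = 1/307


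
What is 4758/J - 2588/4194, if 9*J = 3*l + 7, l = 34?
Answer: 89656688/228573 ≈ 392.25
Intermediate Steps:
J = 109/9 (J = (3*34 + 7)/9 = (102 + 7)/9 = (⅑)*109 = 109/9 ≈ 12.111)
4758/J - 2588/4194 = 4758/(109/9) - 2588/4194 = 4758*(9/109) - 2588*1/4194 = 42822/109 - 1294/2097 = 89656688/228573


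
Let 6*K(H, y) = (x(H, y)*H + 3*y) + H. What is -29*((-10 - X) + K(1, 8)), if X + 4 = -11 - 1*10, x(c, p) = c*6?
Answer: -3509/6 ≈ -584.83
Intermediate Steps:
x(c, p) = 6*c
K(H, y) = H² + y/2 + H/6 (K(H, y) = (((6*H)*H + 3*y) + H)/6 = ((6*H² + 3*y) + H)/6 = ((3*y + 6*H²) + H)/6 = (H + 3*y + 6*H²)/6 = H² + y/2 + H/6)
X = -25 (X = -4 + (-11 - 1*10) = -4 + (-11 - 10) = -4 - 21 = -25)
-29*((-10 - X) + K(1, 8)) = -29*((-10 - 1*(-25)) + (1² + (½)*8 + (⅙)*1)) = -29*((-10 + 25) + (1 + 4 + ⅙)) = -29*(15 + 31/6) = -29*121/6 = -3509/6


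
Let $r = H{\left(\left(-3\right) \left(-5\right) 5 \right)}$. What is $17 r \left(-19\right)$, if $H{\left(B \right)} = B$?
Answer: $-24225$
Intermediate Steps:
$r = 75$ ($r = \left(-3\right) \left(-5\right) 5 = 15 \cdot 5 = 75$)
$17 r \left(-19\right) = 17 \cdot 75 \left(-19\right) = 1275 \left(-19\right) = -24225$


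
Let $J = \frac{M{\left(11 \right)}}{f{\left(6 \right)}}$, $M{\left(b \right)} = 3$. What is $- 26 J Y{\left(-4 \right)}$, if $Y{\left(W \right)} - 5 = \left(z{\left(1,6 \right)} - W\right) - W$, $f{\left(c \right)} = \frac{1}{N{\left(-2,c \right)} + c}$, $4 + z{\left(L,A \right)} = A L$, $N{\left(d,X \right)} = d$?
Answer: $-4680$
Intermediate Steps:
$z{\left(L,A \right)} = -4 + A L$
$f{\left(c \right)} = \frac{1}{-2 + c}$
$J = 12$ ($J = \frac{3}{\frac{1}{-2 + 6}} = \frac{3}{\frac{1}{4}} = 3 \frac{1}{\frac{1}{4}} = 3 \cdot 4 = 12$)
$Y{\left(W \right)} = 7 - 2 W$ ($Y{\left(W \right)} = 5 - \left(-2 + 2 W\right) = 7 - 2 W$)
$- 26 J Y{\left(-4 \right)} = \left(-26\right) 12 \left(7 - -8\right) = - 312 \left(7 + 8\right) = \left(-312\right) 15 = -4680$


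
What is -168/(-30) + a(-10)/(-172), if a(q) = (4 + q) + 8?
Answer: 2403/430 ≈ 5.5884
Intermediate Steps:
a(q) = 12 + q
-168/(-30) + a(-10)/(-172) = -168/(-30) + (12 - 10)/(-172) = -168*(-1/30) + 2*(-1/172) = 28/5 - 1/86 = 2403/430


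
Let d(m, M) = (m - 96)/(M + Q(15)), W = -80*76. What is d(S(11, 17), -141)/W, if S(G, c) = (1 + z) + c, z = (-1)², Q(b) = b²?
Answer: 11/72960 ≈ 0.00015077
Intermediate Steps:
z = 1
W = -6080
S(G, c) = 2 + c (S(G, c) = (1 + 1) + c = 2 + c)
d(m, M) = (-96 + m)/(225 + M) (d(m, M) = (m - 96)/(M + 15²) = (-96 + m)/(M + 225) = (-96 + m)/(225 + M))
d(S(11, 17), -141)/W = ((-96 + (2 + 17))/(225 - 141))/(-6080) = ((-96 + 19)/84)*(-1/6080) = ((1/84)*(-77))*(-1/6080) = -11/12*(-1/6080) = 11/72960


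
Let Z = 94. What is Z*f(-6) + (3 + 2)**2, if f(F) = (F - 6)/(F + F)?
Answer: 119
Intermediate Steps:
f(F) = (-6 + F)/(2*F) (f(F) = (-6 + F)/((2*F)) = (-6 + F)*(1/(2*F)) = (-6 + F)/(2*F))
Z*f(-6) + (3 + 2)**2 = 94*((1/2)*(-6 - 6)/(-6)) + (3 + 2)**2 = 94*((1/2)*(-1/6)*(-12)) + 5**2 = 94*1 + 25 = 94 + 25 = 119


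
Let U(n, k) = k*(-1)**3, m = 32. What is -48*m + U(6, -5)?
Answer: -1531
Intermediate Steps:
U(n, k) = -k (U(n, k) = k*(-1) = -k)
-48*m + U(6, -5) = -48*32 - 1*(-5) = -1536 + 5 = -1531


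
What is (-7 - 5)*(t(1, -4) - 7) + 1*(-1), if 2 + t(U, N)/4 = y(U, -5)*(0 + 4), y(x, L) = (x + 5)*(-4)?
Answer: 4787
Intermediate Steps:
y(x, L) = -20 - 4*x (y(x, L) = (5 + x)*(-4) = -20 - 4*x)
t(U, N) = -328 - 64*U (t(U, N) = -8 + 4*((-20 - 4*U)*(0 + 4)) = -8 + 4*((-20 - 4*U)*4) = -8 + 4*(-80 - 16*U) = -8 + (-320 - 64*U) = -328 - 64*U)
(-7 - 5)*(t(1, -4) - 7) + 1*(-1) = (-7 - 5)*((-328 - 64*1) - 7) + 1*(-1) = -12*((-328 - 64) - 7) - 1 = -12*(-392 - 7) - 1 = -12*(-399) - 1 = 4788 - 1 = 4787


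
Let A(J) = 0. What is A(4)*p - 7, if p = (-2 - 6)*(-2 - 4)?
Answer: -7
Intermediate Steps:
p = 48 (p = -8*(-6) = 48)
A(4)*p - 7 = 0*48 - 7 = 0 - 7 = -7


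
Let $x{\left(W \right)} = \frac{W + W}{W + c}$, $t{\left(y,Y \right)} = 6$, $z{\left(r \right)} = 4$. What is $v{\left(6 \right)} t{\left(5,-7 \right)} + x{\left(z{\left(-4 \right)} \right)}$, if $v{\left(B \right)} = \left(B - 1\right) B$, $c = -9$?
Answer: $\frac{892}{5} \approx 178.4$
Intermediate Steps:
$v{\left(B \right)} = B \left(-1 + B\right)$ ($v{\left(B \right)} = \left(-1 + B\right) B = B \left(-1 + B\right)$)
$x{\left(W \right)} = \frac{2 W}{-9 + W}$ ($x{\left(W \right)} = \frac{W + W}{W - 9} = \frac{2 W}{-9 + W}$)
$v{\left(6 \right)} t{\left(5,-7 \right)} + x{\left(z{\left(-4 \right)} \right)} = 6 \left(-1 + 6\right) 6 + 2 \cdot 4 \frac{1}{-9 + 4} = 6 \cdot 5 \cdot 6 + 2 \cdot 4 \frac{1}{-5} = 30 \cdot 6 + 2 \cdot 4 \left(- \frac{1}{5}\right) = 180 - \frac{8}{5} = \frac{892}{5}$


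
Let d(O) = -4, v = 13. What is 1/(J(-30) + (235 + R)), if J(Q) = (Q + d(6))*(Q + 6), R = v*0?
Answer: 1/1051 ≈ 0.00095147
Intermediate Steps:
R = 0 (R = 13*0 = 0)
J(Q) = (-4 + Q)*(6 + Q) (J(Q) = (Q - 4)*(Q + 6) = (-4 + Q)*(6 + Q))
1/(J(-30) + (235 + R)) = 1/((-24 + (-30)² + 2*(-30)) + (235 + 0)) = 1/((-24 + 900 - 60) + 235) = 1/(816 + 235) = 1/1051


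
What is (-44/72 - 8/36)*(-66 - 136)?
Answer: 505/3 ≈ 168.33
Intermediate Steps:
(-44/72 - 8/36)*(-66 - 136) = (-44*1/72 - 8*1/36)*(-202) = (-11/18 - 2/9)*(-202) = -⅚*(-202) = 505/3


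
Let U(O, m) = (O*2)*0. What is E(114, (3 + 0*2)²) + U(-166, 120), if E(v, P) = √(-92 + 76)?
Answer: 4*I ≈ 4.0*I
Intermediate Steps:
U(O, m) = 0 (U(O, m) = (2*O)*0 = 0)
E(v, P) = 4*I (E(v, P) = √(-16) = 4*I)
E(114, (3 + 0*2)²) + U(-166, 120) = 4*I + 0 = 4*I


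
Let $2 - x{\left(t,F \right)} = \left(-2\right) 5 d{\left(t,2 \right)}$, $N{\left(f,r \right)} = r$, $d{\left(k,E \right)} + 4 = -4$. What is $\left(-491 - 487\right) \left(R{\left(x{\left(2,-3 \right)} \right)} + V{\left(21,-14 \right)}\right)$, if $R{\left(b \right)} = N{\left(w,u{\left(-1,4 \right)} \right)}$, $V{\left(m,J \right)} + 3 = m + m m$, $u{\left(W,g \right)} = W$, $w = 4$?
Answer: $-447924$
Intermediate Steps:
$d{\left(k,E \right)} = -8$ ($d{\left(k,E \right)} = -4 - 4 = -8$)
$V{\left(m,J \right)} = -3 + m + m^{2}$ ($V{\left(m,J \right)} = -3 + \left(m + m m\right) = -3 + \left(m + m^{2}\right) = -3 + m + m^{2}$)
$x{\left(t,F \right)} = -78$ ($x{\left(t,F \right)} = 2 - \left(-2\right) 5 \left(-8\right) = 2 - \left(-10\right) \left(-8\right) = 2 - 80 = -78$)
$R{\left(b \right)} = -1$
$\left(-491 - 487\right) \left(R{\left(x{\left(2,-3 \right)} \right)} + V{\left(21,-14 \right)}\right) = \left(-491 - 487\right) \left(-1 + \left(-3 + 21 + 21^{2}\right)\right) = - 978 \left(-1 + \left(-3 + 21 + 441\right)\right) = - 978 \left(-1 + 459\right) = \left(-978\right) 458 = -447924$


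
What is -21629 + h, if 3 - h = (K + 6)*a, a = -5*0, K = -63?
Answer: -21626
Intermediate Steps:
a = 0
h = 3 (h = 3 - (-63 + 6)*0 = 3 - (-57)*0 = 3 - 1*0 = 3 + 0 = 3)
-21629 + h = -21629 + 3 = -21626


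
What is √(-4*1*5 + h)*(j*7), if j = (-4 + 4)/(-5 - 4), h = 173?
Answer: 0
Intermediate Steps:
j = 0 (j = 0/(-9) = 0*(-⅑) = 0)
√(-4*1*5 + h)*(j*7) = √(-4*1*5 + 173)*(0*7) = √(-4*5 + 173)*0 = √(-20 + 173)*0 = √153*0 = (3*√17)*0 = 0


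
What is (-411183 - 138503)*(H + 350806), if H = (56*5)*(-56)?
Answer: -184214070436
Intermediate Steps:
H = -15680 (H = 280*(-56) = -15680)
(-411183 - 138503)*(H + 350806) = (-411183 - 138503)*(-15680 + 350806) = -549686*335126 = -184214070436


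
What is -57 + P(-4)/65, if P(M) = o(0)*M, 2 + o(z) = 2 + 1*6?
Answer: -3729/65 ≈ -57.369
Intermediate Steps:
o(z) = 6 (o(z) = -2 + (2 + 1*6) = -2 + (2 + 6) = -2 + 8 = 6)
P(M) = 6*M
-57 + P(-4)/65 = -57 + (6*(-4))/65 = -57 - 24*1/65 = -57 - 24/65 = -3729/65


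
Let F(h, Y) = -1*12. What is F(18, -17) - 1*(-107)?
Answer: 95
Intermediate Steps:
F(h, Y) = -12
F(18, -17) - 1*(-107) = -12 - 1*(-107) = -12 + 107 = 95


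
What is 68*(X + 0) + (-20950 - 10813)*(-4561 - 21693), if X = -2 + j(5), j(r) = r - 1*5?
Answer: 833905666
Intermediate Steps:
j(r) = -5 + r (j(r) = r - 5 = -5 + r)
X = -2 (X = -2 + (-5 + 5) = -2 + 0 = -2)
68*(X + 0) + (-20950 - 10813)*(-4561 - 21693) = 68*(-2 + 0) + (-20950 - 10813)*(-4561 - 21693) = 68*(-2) - 31763*(-26254) = -136 + 833905802 = 833905666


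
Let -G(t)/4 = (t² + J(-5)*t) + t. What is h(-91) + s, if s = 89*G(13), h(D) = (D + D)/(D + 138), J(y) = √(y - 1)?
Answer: -3045406/47 - 4628*I*√6 ≈ -64796.0 - 11336.0*I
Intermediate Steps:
J(y) = √(-1 + y)
h(D) = 2*D/(138 + D) (h(D) = (2*D)/(138 + D) = 2*D/(138 + D))
G(t) = -4*t - 4*t² - 4*I*t*√6 (G(t) = -4*((t² + √(-1 - 5)*t) + t) = -4*((t² + √(-6)*t) + t) = -4*((t² + (I*√6)*t) + t) = -4*((t² + I*t*√6) + t) = -4*(t + t² + I*t*√6) = -4*t - 4*t² - 4*I*t*√6)
s = -64792 - 4628*I*√6 (s = 89*(-4*13*(1 + 13 + I*√6)) = 89*(-4*13*(14 + I*√6)) = 89*(-728 - 52*I*√6) = -64792 - 4628*I*√6 ≈ -64792.0 - 11336.0*I)
h(-91) + s = 2*(-91)/(138 - 91) + (-64792 - 4628*I*√6) = 2*(-91)/47 + (-64792 - 4628*I*√6) = 2*(-91)*(1/47) + (-64792 - 4628*I*√6) = -182/47 + (-64792 - 4628*I*√6) = -3045406/47 - 4628*I*√6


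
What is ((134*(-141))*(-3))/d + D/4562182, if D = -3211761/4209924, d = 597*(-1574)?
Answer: -60481245634976863/1002659369500044328 ≈ -0.060321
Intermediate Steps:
d = -939678
D = -1070587/1403308 (D = -3211761*1/4209924 = -1070587/1403308 ≈ -0.76290)
((134*(-141))*(-3))/d + D/4562182 = ((134*(-141))*(-3))/(-939678) - 1070587/1403308/4562182 = -18894*(-3)*(-1/939678) - 1070587/1403308*1/4562182 = 56682*(-1/939678) - 1070587/6402146498056 = -9447/156613 - 1070587/6402146498056 = -60481245634976863/1002659369500044328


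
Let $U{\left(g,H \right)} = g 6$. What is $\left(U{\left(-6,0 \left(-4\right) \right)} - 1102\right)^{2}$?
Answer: $1295044$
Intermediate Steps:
$U{\left(g,H \right)} = 6 g$
$\left(U{\left(-6,0 \left(-4\right) \right)} - 1102\right)^{2} = \left(6 \left(-6\right) - 1102\right)^{2} = \left(-36 - 1102\right)^{2} = \left(-1138\right)^{2} = 1295044$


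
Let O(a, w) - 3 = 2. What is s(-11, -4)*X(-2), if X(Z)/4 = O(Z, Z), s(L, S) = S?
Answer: -80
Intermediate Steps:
O(a, w) = 5 (O(a, w) = 3 + 2 = 5)
X(Z) = 20 (X(Z) = 4*5 = 20)
s(-11, -4)*X(-2) = -4*20 = -80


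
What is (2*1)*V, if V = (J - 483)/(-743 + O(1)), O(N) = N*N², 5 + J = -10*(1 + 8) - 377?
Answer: 955/371 ≈ 2.5741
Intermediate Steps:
J = -472 (J = -5 + (-10*(1 + 8) - 377) = -5 + (-10*9 - 377) = -5 + (-90 - 377) = -5 - 467 = -472)
O(N) = N³
V = 955/742 (V = (-472 - 483)/(-743 + 1³) = -955/(-743 + 1) = -955/(-742) = -955*(-1/742) = 955/742 ≈ 1.2871)
(2*1)*V = (2*1)*(955/742) = 2*(955/742) = 955/371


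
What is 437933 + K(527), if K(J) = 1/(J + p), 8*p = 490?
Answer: 1030456353/2353 ≈ 4.3793e+5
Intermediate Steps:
p = 245/4 (p = (1/8)*490 = 245/4 ≈ 61.250)
K(J) = 1/(245/4 + J) (K(J) = 1/(J + 245/4) = 1/(245/4 + J))
437933 + K(527) = 437933 + 4/(245 + 4*527) = 437933 + 4/(245 + 2108) = 437933 + 4/2353 = 1030456353/2353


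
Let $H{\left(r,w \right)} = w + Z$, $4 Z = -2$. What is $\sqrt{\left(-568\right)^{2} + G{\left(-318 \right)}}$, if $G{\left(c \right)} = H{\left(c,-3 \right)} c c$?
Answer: $i \sqrt{31310} \approx 176.95 i$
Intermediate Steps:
$Z = - \frac{1}{2}$ ($Z = \frac{1}{4} \left(-2\right) = - \frac{1}{2} \approx -0.5$)
$H{\left(r,w \right)} = - \frac{1}{2} + w$ ($H{\left(r,w \right)} = w - \frac{1}{2} = - \frac{1}{2} + w$)
$G{\left(c \right)} = - \frac{7 c^{2}}{2}$ ($G{\left(c \right)} = \left(- \frac{1}{2} - 3\right) c c = - \frac{7 c}{2} c = - \frac{7 c^{2}}{2}$)
$\sqrt{\left(-568\right)^{2} + G{\left(-318 \right)}} = \sqrt{\left(-568\right)^{2} - \frac{7 \left(-318\right)^{2}}{2}} = \sqrt{322624 - 353934} = \sqrt{-31310} = i \sqrt{31310}$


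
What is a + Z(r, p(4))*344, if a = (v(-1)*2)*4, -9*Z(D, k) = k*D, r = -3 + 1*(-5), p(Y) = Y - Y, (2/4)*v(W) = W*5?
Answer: -80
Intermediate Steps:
v(W) = 10*W (v(W) = 2*(W*5) = 2*(5*W) = 10*W)
p(Y) = 0
r = -8 (r = -3 - 5 = -8)
Z(D, k) = -D*k/9 (Z(D, k) = -k*D/9 = -D*k/9)
a = -80 (a = ((10*(-1))*2)*4 = -10*2*4 = -20*4 = -80)
a + Z(r, p(4))*344 = -80 - 1/9*(-8)*0*344 = -80 + 0*344 = -80 + 0 = -80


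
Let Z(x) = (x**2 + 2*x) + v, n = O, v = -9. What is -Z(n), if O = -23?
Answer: -474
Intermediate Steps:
n = -23
Z(x) = -9 + x**2 + 2*x (Z(x) = (x**2 + 2*x) - 9 = -9 + x**2 + 2*x)
-Z(n) = -(-9 + (-23)**2 + 2*(-23)) = -(-9 + 529 - 46) = -1*474 = -474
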